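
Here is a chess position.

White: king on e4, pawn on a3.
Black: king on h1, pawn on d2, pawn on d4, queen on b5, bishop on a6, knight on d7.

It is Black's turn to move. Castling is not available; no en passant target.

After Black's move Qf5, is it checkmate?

no

After Qf5: white king on e4; in check: yes, from the black queen on f5.
White has 2 legal replies: Kxf5, Kxd4.
In check but a legal move exists → not checkmate.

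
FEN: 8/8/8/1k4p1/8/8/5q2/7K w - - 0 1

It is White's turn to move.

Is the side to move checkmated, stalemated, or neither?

White to move; white king on h1.
In check: no.
King squares — g1: attacked by Qf2; g2: attacked by Qf2; h2: attacked by Qf2.
Legal moves for White: none.
Not in check and no legal moves → stalemate.

stalemate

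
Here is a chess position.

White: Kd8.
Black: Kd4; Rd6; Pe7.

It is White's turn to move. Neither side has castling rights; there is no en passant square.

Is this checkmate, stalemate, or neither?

neither

White to move; white king on d8.
In check: yes, from the black rook on d6.
Legal moves for White: Ke8, Kc8, Kxe7, Kc7.
White is in check but has 4 legal moves → neither.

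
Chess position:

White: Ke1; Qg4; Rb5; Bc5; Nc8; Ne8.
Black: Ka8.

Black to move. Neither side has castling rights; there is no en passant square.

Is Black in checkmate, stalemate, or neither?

Black to move; black king on a8.
In check: no.
King squares — a7: attacked by Bc5; b7: attacked by Rb5; b8: attacked by Rb5.
Legal moves for Black: none.
Not in check and no legal moves → stalemate.

stalemate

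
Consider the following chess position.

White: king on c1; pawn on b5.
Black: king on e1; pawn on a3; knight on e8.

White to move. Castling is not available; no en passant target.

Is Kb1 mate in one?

no

After Kb1: black king on e1; in check: no.
Black is not in check, so this cannot be checkmate.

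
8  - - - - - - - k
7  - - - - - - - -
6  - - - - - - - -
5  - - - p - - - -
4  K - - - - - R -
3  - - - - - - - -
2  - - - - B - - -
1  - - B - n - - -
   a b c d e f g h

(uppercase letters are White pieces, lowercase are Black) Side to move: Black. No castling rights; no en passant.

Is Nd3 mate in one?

After Nd3: white king on a4; in check: no.
White is not in check, so this cannot be checkmate.

no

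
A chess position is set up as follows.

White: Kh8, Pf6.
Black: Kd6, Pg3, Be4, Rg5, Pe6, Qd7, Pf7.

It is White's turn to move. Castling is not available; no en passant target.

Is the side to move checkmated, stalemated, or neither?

White to move; white king on h8.
In check: no.
King squares — g7: attacked by Rg5; h7: attacked by Be4; g8: attacked by Rg5.
Legal moves for White: none.
Not in check and no legal moves → stalemate.

stalemate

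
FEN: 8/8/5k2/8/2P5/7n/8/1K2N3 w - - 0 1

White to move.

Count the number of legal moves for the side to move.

10

White to move; king on b1.
In check: no.
Legal moves: Nf3, Nd3, Ng2, Nc2, Kc2, Kb2, Ka2, Kc1, Ka1, c5.
Count: 10.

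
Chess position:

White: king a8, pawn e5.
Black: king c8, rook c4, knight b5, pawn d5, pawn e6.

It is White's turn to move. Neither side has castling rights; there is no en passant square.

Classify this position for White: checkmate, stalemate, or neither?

stalemate

White to move; white king on a8.
In check: no.
King squares — a7: attacked by Nb5; b7: attacked by Kc8; b8: attacked by Kc8.
Legal moves for White: none.
Not in check and no legal moves → stalemate.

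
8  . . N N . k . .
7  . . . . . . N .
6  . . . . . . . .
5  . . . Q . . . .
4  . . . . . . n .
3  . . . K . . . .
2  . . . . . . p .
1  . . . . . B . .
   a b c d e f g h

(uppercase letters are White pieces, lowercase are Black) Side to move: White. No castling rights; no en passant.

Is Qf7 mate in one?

After Qf7: black king on f8; in check: yes, from the white queen on f7.
King squares — e7: attacked by Qf7; f7: attacked by Nd8; g7: attacked by Qf7; e8: attacked by Qf7; g8: attacked by Qf7.
Black has no legal moves → checkmate.

yes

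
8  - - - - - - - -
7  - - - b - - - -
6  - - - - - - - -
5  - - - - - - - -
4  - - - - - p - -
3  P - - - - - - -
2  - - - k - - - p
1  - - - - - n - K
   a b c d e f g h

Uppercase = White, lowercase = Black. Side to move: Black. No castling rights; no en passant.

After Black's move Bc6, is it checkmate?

yes

After Bc6: white king on h1; in check: yes, from the black bishop on c6.
King squares — g1: attacked by Ph2; g2: attacked by Bc6; h2: attacked by Nf1.
White has no legal moves → checkmate.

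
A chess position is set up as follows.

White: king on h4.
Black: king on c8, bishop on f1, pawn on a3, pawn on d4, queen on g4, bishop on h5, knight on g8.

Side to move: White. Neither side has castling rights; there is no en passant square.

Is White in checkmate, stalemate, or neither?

checkmate

White to move; white king on h4.
In check: yes, from the black queen on g4.
King squares — g3: attacked by Qg4; h3: attacked by Bf1; g4: attacked by Bh5; g5: attacked by Qg4; h5: attacked by Qg4.
Legal moves for White: none.
In check with no legal moves → checkmate.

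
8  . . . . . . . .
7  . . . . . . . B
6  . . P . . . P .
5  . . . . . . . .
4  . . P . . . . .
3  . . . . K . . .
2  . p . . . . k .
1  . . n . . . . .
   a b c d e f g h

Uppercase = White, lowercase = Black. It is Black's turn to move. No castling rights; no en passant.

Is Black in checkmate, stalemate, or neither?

neither

Black to move; black king on g2.
In check: no.
Legal moves for Black: Kh3, Kg3, Kh2, Kh1, Kg1, Kf1, Nd3, Nb3, Ne2, Na2, b1=Q, b1=R, b1=B, b1=N.
Black has 14 legal moves and is not in check → neither.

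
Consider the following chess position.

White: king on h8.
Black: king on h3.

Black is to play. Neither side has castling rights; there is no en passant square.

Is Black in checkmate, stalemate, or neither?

neither

Black to move; black king on h3.
In check: no.
Legal moves for Black: Kh4, Kg4, Kg3, Kh2, Kg2.
Black has 5 legal moves and is not in check → neither.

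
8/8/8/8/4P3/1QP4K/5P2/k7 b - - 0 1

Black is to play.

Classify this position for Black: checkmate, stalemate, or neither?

Black to move; black king on a1.
In check: no.
King squares — b1: attacked by Qb3; a2: attacked by Qb3; b2: attacked by Qb3.
Legal moves for Black: none.
Not in check and no legal moves → stalemate.

stalemate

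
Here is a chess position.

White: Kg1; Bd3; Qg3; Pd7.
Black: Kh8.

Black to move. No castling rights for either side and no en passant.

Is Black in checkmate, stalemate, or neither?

stalemate

Black to move; black king on h8.
In check: no.
King squares — g7: attacked by Qg3; h7: attacked by Bd3; g8: attacked by Qg3.
Legal moves for Black: none.
Not in check and no legal moves → stalemate.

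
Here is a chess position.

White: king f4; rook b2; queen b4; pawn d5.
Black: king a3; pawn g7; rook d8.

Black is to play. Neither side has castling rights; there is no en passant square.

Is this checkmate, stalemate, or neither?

checkmate

Black to move; black king on a3.
In check: yes, from the white queen on b4.
King squares — a2: attacked by Rb2; b2: attacked by Qb4; b3: attacked by Rb2; a4: attacked by Qb4; b4: attacked by Rb2.
Legal moves for Black: none.
In check with no legal moves → checkmate.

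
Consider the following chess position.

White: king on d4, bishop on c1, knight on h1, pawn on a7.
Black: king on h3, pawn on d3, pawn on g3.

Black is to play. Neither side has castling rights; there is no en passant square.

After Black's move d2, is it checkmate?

After d2: white king on d4; in check: no.
White is not in check, so this cannot be checkmate.

no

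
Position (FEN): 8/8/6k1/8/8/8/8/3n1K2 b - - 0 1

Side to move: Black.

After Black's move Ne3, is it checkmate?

no

After Ne3: white king on f1; in check: yes, from the black knight on e3.
White has 4 legal replies: Kf2, Ke2, Kg1, Ke1.
In check but a legal move exists → not checkmate.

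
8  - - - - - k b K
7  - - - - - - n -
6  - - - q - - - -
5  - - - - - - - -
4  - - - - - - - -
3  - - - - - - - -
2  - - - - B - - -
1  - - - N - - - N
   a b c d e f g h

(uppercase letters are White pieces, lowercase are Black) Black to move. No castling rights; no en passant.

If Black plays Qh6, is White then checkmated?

yes

After Qh6: white king on h8; in check: yes, from the black queen on h6.
King squares — g7: attacked by Qh6; h7: attacked by Qh6; g8: attacked by Kf8.
White has no legal moves → checkmate.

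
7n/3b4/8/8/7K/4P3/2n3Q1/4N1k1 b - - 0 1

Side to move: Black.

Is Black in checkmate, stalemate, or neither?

Black to move; black king on g1.
In check: yes, from the white queen on g2.
King squares — f1: attacked by Qg2; h1: attacked by Qg2; f2: attacked by Qg2; g2: attacked by Ne1; h2: attacked by Qg2.
Legal moves for Black: none.
In check with no legal moves → checkmate.

checkmate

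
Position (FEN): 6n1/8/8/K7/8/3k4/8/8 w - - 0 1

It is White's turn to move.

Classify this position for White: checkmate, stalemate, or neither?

White to move; white king on a5.
In check: no.
Legal moves for White: Kb6, Ka6, Kb5, Kb4, Ka4.
White has 5 legal moves and is not in check → neither.

neither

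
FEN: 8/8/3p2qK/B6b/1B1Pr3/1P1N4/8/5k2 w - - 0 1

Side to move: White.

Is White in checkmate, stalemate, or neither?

White to move; white king on h6.
In check: yes, from the black queen on g6.
King squares — g5: attacked by Qg6; h5: attacked by Qg6; g6: attacked by Bh5; g7: attacked by Qg6; h7: attacked by Qg6.
Legal moves for White: none.
In check with no legal moves → checkmate.

checkmate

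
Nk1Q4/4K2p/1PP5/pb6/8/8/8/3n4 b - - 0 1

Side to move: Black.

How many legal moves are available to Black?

0

Black to move; king on b8.
In check: yes, from the white queen on d8.
Legal moves: none.
Count: 0.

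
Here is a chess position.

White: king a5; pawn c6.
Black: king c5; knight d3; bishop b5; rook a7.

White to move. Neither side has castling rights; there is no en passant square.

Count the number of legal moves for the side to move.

0

White to move; king on a5.
In check: yes, from the black rook on a7.
Legal moves: none.
Count: 0.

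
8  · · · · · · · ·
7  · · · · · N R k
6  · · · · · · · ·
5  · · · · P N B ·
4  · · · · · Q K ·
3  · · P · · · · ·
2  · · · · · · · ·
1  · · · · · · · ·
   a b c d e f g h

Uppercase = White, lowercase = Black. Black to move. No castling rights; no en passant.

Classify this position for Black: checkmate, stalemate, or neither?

checkmate

Black to move; black king on h7.
In check: yes, from the white rook on g7.
King squares — g6: attacked by Rg7; h6: attacked by Nf5; g7: attacked by Nf5; g8: attacked by Rg7; h8: attacked by Nf7.
Legal moves for Black: none.
In check with no legal moves → checkmate.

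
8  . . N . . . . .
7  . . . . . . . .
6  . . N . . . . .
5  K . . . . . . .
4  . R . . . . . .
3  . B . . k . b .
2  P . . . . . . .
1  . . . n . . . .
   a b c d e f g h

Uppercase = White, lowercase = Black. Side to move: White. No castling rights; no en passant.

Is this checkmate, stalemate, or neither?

neither

White to move; white king on a5.
In check: no.
Legal moves for White include: N8e7, N8a7, Nd6, Nb6, Nd8, Nb8, N6e7, N6a7, Ne5, Nd4, Kb6, Ka6, Kb5, Ka4, Rb8, Rb7, Rb6, Rb5, ... (list truncated; more exist).
White has legal moves and is not in check → neither.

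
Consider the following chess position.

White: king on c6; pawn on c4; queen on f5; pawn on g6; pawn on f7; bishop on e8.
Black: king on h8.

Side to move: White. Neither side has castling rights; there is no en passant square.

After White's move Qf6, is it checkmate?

After Qf6: black king on h8; in check: yes, from the white queen on f6.
King squares — g7: attacked by Qf6; h7: attacked by Pg6; g8: attacked by Pf7.
Black has no legal moves → checkmate.

yes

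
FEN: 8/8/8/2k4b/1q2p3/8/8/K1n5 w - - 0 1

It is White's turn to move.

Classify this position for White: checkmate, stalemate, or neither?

White to move; white king on a1.
In check: no.
King squares — b1: attacked by Qb4; a2: attacked by Nc1; b2: attacked by Qb4.
Legal moves for White: none.
Not in check and no legal moves → stalemate.

stalemate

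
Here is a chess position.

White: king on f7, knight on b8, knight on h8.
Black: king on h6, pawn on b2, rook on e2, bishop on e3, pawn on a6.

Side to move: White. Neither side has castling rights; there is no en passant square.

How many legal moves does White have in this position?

10

White to move; king on f7.
In check: no.
Legal moves: Ng6, Nd7, Nc6, Nxa6, Kg8, Kf8, Ke8, Ke7, Kf6, Ke6.
Count: 10.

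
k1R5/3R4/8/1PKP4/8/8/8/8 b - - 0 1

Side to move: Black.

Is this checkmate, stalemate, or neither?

Black to move; black king on a8.
In check: yes, from the white rook on c8.
King squares — a7: attacked by Rd7; b7: attacked by Rd7; b8: attacked by Rc8.
Legal moves for Black: none.
In check with no legal moves → checkmate.

checkmate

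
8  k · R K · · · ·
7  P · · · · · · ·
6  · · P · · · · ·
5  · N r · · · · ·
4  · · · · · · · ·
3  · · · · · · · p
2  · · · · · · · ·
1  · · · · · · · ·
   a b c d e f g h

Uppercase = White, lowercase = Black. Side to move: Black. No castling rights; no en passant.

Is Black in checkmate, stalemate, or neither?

checkmate

Black to move; black king on a8.
In check: yes, from the white rook on c8.
King squares — a7: attacked by Nb5; b7: attacked by Pc6; b8: attacked by Pa7.
Legal moves for Black: none.
In check with no legal moves → checkmate.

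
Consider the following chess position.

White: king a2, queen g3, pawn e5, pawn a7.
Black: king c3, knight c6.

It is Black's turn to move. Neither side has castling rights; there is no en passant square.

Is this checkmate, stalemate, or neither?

Black to move; black king on c3.
In check: yes, from the white queen on g3.
King squares — b2: attacked by Ka2; c2: available; d2: available; b3: attacked by Ka2; d3: attacked by Qg3; b4: available; c4: available; d4: available.
Legal moves for Black: Kd4, Kc4, Kb4, Kd2, Kc2.
Black is in check but has 5 legal moves → neither.

neither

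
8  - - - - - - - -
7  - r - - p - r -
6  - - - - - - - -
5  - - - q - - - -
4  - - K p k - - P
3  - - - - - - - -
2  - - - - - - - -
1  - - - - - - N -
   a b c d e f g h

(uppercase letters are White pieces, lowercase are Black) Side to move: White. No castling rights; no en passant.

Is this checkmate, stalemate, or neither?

White to move; white king on c4.
In check: yes, from the black queen on d5.
King squares — b3: attacked by Qd5; c3: attacked by Pd4; d3: attacked by Ke4; b4: attacked by Rb7; d4: attacked by Ke4; b5: attacked by Qd5; c5: attacked by Qd5; d5: attacked by Ke4.
Legal moves for White: none.
In check with no legal moves → checkmate.

checkmate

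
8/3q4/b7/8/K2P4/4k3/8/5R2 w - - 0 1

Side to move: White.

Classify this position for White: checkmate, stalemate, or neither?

White to move; white king on a4.
In check: yes, from the black queen on d7.
King squares — a3: available; b3: available; b4: available; a5: available; b5: attacked by Ba6.
Legal moves for White: Ka5, Kb4, Kb3, Ka3.
White is in check but has 4 legal moves → neither.

neither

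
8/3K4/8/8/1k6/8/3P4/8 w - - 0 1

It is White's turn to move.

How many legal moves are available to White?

10

White to move; king on d7.
In check: no.
Legal moves: Ke8, Kd8, Kc8, Ke7, Kc7, Ke6, Kd6, Kc6, d3, d4.
Count: 10.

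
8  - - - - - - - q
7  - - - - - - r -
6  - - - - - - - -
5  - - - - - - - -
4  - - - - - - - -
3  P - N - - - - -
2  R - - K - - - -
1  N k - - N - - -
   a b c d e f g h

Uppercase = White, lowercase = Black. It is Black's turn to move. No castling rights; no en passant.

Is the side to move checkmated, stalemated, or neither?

Black to move; black king on b1.
In check: yes, from the white knight on c3.
King squares — a1: attacked by Ra2; c1: attacked by Kd2; a2: attacked by Nc3; b2: attacked by Ra2; c2: attacked by Na1.
Legal moves for Black: none.
In check with no legal moves → checkmate.

checkmate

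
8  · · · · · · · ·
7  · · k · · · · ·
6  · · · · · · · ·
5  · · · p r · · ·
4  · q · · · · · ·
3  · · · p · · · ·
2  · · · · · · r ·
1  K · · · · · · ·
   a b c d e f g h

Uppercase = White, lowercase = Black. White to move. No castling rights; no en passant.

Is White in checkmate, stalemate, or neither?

White to move; white king on a1.
In check: no.
King squares — b1: attacked by Qb4; a2: attacked by Rg2; b2: attacked by Rg2.
Legal moves for White: none.
Not in check and no legal moves → stalemate.

stalemate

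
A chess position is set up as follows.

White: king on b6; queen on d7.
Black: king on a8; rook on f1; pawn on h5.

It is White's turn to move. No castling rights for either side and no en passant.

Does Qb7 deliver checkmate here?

yes

After Qb7: black king on a8; in check: yes, from the white queen on b7.
King squares — a7: attacked by Kb6; b7: attacked by Kb6; b8: attacked by Qb7.
Black has no legal moves → checkmate.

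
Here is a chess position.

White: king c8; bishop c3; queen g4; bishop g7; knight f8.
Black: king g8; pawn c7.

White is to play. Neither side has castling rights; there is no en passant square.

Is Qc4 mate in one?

yes

After Qc4: black king on g8; in check: yes, from the white queen on c4.
King squares — f7: attacked by Qc4; g7: attacked by Bc3; h7: attacked by Nf8; f8: attacked by Bg7; h8: attacked by Bg7.
Black has no legal moves → checkmate.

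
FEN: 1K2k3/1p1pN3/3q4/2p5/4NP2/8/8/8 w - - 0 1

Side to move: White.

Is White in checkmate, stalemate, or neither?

White to move; white king on b8.
In check: yes, from the black queen on d6.
King squares — a7: available; b7: available; c7: attacked by Qd6; a8: available; c8: available.
Legal moves for White: Kc8, Ka8, Kxb7, Ka7, Nxd6+.
White is in check but has 5 legal moves → neither.

neither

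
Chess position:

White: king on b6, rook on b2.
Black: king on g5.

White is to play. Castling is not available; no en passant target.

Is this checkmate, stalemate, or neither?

White to move; white king on b6.
In check: no.
Legal moves for White include: Kc7, Kb7, Ka7, Kc6, Ka6, Kc5, Kb5, Ka5, Rb5+, Rb4, Rb3, Rh2, Rg2+, Rf2, Re2, Rd2, Rc2, Ra2, ... (list truncated; more exist).
White has legal moves and is not in check → neither.

neither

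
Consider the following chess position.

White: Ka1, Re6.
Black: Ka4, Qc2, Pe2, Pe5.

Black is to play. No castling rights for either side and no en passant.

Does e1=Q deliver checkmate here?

After e1=Q: white king on a1; in check: yes, from the black queen on e1.
King squares — b1: attacked by Qe1; a2: attacked by Qc2; b2: attacked by Qc2.
White has no legal moves → checkmate.

yes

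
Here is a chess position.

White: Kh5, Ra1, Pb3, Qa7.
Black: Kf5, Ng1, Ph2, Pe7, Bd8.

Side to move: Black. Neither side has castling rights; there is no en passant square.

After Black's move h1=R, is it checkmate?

After h1=R: white king on h5; in check: yes, from the black rook on h1.
King squares — g4: attacked by Kf5; h4: attacked by Rh1; g5: attacked by Kf5; g6: attacked by Kf5; h6: attacked by Rh1.
White has no legal moves → checkmate.

yes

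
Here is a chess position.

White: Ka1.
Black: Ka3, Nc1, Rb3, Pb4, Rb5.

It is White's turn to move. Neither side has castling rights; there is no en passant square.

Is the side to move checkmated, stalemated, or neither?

White to move; white king on a1.
In check: no.
King squares — b1: attacked by Rb3; a2: attacked by Nc1; b2: attacked by Ka3.
Legal moves for White: none.
Not in check and no legal moves → stalemate.

stalemate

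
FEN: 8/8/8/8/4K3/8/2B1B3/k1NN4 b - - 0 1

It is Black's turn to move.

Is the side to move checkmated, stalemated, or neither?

Black to move; black king on a1.
In check: no.
King squares — b1: attacked by Bc2; a2: attacked by Nc1; b2: attacked by Nd1.
Legal moves for Black: none.
Not in check and no legal moves → stalemate.

stalemate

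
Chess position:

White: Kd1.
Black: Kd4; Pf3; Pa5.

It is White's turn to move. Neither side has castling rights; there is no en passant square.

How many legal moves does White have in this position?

4

White to move; king on d1.
In check: no.
Legal moves: Kd2, Kc2, Ke1, Kc1.
Count: 4.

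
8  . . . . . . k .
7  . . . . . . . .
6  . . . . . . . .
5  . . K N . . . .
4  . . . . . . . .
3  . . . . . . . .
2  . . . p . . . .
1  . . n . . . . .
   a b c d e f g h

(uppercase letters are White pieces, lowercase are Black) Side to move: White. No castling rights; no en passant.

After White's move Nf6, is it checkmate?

After Nf6: black king on g8; in check: yes, from the white knight on f6.
Black has 4 legal replies: Kh8, Kf8, Kg7, Kf7.
In check but a legal move exists → not checkmate.

no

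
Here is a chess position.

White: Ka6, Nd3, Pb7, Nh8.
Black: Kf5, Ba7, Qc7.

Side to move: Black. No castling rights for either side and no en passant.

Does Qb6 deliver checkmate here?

After Qb6: white king on a6; in check: yes, from the black queen on b6.
King squares — a5: attacked by Qb6; b5: attacked by Qb6; b6: attacked by Ba7; a7: attacked by Qb6; b7: own pawn.
White has no legal moves → checkmate.

yes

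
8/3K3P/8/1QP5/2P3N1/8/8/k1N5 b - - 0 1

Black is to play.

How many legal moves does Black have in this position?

0

Black to move; king on a1.
In check: no.
Legal moves: none.
Count: 0.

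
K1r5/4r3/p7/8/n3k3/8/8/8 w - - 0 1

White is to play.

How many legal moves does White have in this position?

White to move; king on a8.
In check: yes, from the black rook on c8.
Legal moves: none.
Count: 0.

0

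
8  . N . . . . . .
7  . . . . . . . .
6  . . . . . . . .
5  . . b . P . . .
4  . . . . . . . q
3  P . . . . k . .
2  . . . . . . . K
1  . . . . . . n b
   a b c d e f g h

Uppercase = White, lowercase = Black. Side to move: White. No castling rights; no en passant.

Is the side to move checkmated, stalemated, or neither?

White to move; white king on h2.
In check: yes, from the black queen on h4.
King squares — g1: attacked by Bc5; h1: attacked by Qh4; g2: attacked by Bh1; g3: attacked by Kf3; h3: attacked by Ng1.
Legal moves for White: none.
In check with no legal moves → checkmate.

checkmate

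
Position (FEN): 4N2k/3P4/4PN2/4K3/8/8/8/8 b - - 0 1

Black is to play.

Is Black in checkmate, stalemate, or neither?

stalemate

Black to move; black king on h8.
In check: no.
King squares — g7: attacked by Ne8; h7: attacked by Nf6; g8: attacked by Nf6.
Legal moves for Black: none.
Not in check and no legal moves → stalemate.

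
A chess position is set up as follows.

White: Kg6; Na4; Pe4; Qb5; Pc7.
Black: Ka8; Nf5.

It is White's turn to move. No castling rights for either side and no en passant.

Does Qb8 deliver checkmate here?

yes

After Qb8: black king on a8; in check: yes, from the white queen on b8.
King squares — a7: attacked by Qb8; b7: attacked by Qb8; b8: attacked by Pc7.
Black has no legal moves → checkmate.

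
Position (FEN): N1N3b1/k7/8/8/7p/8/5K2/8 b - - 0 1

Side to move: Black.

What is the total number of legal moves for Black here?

4

Black to move; king on a7.
In check: yes, from the white knight on c8.
Legal moves: Kb8, Kxa8, Kb7, Ka6.
Count: 4.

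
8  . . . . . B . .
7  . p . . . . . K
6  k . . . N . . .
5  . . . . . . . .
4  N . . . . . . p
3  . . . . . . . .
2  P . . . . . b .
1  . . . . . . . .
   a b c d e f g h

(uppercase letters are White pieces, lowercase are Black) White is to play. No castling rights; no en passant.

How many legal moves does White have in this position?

24

White to move; king on h7.
In check: no.
Legal moves: Bg7, Be7, Bh6, Bd6, Bc5, Bb4, Ba3, Kh8, Kg8, Kg7, Kh6, Kg6, Nd8, Ng7, Nc7+, Ng5, Nec5+, Nf4, Nd4, Nb6, Nac5+, Nc3, Nb2, a3.
Count: 24.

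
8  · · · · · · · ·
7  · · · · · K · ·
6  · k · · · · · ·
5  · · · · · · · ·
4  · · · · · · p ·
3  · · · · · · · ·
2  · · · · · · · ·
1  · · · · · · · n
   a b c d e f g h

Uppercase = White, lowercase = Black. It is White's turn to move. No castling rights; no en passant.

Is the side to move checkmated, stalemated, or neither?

White to move; white king on f7.
In check: no.
Legal moves for White: Kg8, Kf8, Ke8, Kg7, Ke7, Kg6, Kf6, Ke6.
White has 8 legal moves and is not in check → neither.

neither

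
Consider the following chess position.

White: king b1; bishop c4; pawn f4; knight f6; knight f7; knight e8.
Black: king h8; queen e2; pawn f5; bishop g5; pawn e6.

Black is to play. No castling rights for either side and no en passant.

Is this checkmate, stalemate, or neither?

Black to move; black king on h8.
In check: yes, from the white knight on f7.
King squares — g7: attacked by Ne8; h7: attacked by Nf6; g8: attacked by Nf6.
Legal moves for Black: none.
In check with no legal moves → checkmate.

checkmate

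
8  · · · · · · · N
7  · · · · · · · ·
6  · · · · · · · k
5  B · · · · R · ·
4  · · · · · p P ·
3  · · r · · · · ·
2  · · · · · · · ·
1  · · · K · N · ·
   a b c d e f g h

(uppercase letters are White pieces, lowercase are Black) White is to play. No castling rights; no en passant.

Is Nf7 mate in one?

no

After Nf7: black king on h6; in check: yes, from the white knight on f7.
Black has 3 legal replies: Kh7, Kg7, Kg6.
In check but a legal move exists → not checkmate.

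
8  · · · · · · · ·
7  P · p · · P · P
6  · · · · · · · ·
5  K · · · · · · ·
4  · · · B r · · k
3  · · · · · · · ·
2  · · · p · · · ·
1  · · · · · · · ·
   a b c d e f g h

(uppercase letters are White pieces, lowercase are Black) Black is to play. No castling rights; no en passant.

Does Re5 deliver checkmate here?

After Re5: white king on a5; in check: yes, from the black rook on e5.
White has 5 legal replies: Ka6, Kb4, Ka4, Bxe5, Bc5.
In check but a legal move exists → not checkmate.

no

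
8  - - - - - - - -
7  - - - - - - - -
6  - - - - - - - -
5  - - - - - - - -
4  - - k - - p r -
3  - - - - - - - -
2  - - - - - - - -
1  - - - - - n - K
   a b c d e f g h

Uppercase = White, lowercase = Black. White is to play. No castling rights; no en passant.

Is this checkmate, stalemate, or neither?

stalemate

White to move; white king on h1.
In check: no.
King squares — g1: attacked by Rg4; g2: attacked by Rg4; h2: attacked by Nf1.
Legal moves for White: none.
Not in check and no legal moves → stalemate.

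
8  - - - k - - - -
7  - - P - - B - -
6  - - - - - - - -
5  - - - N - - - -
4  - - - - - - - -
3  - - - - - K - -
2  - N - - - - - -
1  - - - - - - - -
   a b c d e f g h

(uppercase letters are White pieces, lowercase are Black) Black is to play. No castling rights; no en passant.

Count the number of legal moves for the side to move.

2

Black to move; king on d8.
In check: yes, from the white pawn on c7.
Legal moves: Kc8, Kd7.
Count: 2.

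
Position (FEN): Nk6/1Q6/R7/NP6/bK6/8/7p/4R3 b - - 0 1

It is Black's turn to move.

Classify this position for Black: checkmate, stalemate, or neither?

Black to move; black king on b8.
In check: yes, from the white queen on b7.
King squares — a7: attacked by Ra6; b7: attacked by Na5; c7: attacked by Qb7; a8: attacked by Ra6; c8: attacked by Qb7.
Legal moves for Black: none.
In check with no legal moves → checkmate.

checkmate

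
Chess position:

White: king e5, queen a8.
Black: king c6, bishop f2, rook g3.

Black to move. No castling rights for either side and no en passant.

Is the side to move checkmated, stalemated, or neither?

Black to move; black king on c6.
In check: yes, from the white queen on a8.
Legal moves for Black: Kd7, Kc7, Kb6, Kc5, Kb5.
Black is in check but has 5 legal moves → neither.

neither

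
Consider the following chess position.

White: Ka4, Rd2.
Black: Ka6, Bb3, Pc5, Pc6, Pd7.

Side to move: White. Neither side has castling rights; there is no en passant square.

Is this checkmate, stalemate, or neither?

neither

White to move; white king on a4.
In check: yes, from the black bishop on b3.
Legal moves for White: Kxb3, Ka3.
White is in check but has 2 legal moves → neither.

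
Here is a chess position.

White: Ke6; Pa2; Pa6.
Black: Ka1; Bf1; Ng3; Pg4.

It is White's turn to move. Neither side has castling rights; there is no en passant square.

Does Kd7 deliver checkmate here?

After Kd7: black king on a1; in check: no.
Black is not in check, so this cannot be checkmate.

no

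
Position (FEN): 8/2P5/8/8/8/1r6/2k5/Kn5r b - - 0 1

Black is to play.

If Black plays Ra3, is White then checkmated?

yes

After Ra3: white king on a1; in check: yes, from the black rook on a3.
King squares — b1: attacked by Rh1; a2: attacked by Ra3; b2: attacked by Kc2.
White has no legal moves → checkmate.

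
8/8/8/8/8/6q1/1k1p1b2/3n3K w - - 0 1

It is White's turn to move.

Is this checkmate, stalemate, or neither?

White to move; white king on h1.
In check: no.
King squares — g1: attacked by Bf2; g2: attacked by Qg3; h2: attacked by Qg3.
Legal moves for White: none.
Not in check and no legal moves → stalemate.

stalemate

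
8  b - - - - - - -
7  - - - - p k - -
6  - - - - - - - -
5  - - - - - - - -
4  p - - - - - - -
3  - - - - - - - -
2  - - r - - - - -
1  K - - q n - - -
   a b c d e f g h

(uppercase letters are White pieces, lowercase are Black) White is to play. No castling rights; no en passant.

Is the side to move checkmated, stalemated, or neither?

checkmate

White to move; white king on a1.
In check: yes, from the black queen on d1.
King squares — b1: attacked by Qd1; a2: attacked by Rc2; b2: attacked by Rc2.
Legal moves for White: none.
In check with no legal moves → checkmate.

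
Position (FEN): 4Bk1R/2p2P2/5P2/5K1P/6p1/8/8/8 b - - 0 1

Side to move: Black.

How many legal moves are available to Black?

0

Black to move; king on f8.
In check: yes, from the white rook on h8.
Legal moves: none.
Count: 0.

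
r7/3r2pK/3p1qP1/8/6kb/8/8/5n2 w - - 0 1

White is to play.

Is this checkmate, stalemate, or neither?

stalemate

White to move; white king on h7.
In check: no.
King squares — g6: own pawn; h6: attacked by Pg7; g7: attacked by Qf6; g8: attacked by Ra8; h8: attacked by Ra8.
Legal moves for White: none.
Not in check and no legal moves → stalemate.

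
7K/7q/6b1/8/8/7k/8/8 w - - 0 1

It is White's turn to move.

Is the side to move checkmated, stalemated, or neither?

checkmate

White to move; white king on h8.
In check: yes, from the black queen on h7.
King squares — g7: attacked by Qh7; h7: attacked by Bg6; g8: attacked by Qh7.
Legal moves for White: none.
In check with no legal moves → checkmate.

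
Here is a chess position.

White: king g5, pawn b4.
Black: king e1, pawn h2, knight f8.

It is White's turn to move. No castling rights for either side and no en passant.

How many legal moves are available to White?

White to move; king on g5.
In check: no.
Legal moves: Kh6, Kf6, Kh5, Kf5, Kh4, Kg4, Kf4, b5.
Count: 8.

8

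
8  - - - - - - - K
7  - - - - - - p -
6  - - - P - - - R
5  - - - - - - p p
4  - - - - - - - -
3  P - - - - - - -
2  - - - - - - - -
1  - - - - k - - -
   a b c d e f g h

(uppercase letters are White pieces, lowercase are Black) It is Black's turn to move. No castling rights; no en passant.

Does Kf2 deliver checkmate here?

no

After Kf2: white king on h8; in check: no.
White is not in check, so this cannot be checkmate.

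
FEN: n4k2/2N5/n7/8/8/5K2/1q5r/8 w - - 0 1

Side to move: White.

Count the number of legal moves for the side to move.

11

White to move; king on f3.
In check: no.
Legal moves: Ne8, Nxa8, Ne6+, Nxa6, Nd5, Nb5, Kg4, Kf4, Ke4, Kg3, Ke3.
Count: 11.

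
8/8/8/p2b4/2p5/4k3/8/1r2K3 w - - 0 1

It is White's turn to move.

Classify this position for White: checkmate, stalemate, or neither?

White to move; white king on e1.
In check: yes, from the black rook on b1.
King squares — d1: attacked by Rb1; f1: attacked by Rb1; d2: attacked by Ke3; e2: attacked by Ke3; f2: attacked by Ke3.
Legal moves for White: none.
In check with no legal moves → checkmate.

checkmate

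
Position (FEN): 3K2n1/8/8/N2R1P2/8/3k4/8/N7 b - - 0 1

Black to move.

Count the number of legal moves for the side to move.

4

Black to move; king on d3.
In check: yes, from the white rook on d5.
Legal moves: Ke4, Ke3, Kc3, Ke2.
Count: 4.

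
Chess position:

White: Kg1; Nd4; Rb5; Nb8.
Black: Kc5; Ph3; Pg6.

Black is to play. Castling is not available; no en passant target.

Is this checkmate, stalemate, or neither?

neither

Black to move; black king on c5.
In check: yes, from the white rook on b5.
Legal moves for Black: Kd6, Kxd4, Kc4.
Black is in check but has 3 legal moves → neither.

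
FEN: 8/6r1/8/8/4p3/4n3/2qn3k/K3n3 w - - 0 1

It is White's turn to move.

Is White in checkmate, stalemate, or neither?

stalemate

White to move; white king on a1.
In check: no.
King squares — b1: attacked by Qc2; a2: attacked by Qc2; b2: attacked by Qc2.
Legal moves for White: none.
Not in check and no legal moves → stalemate.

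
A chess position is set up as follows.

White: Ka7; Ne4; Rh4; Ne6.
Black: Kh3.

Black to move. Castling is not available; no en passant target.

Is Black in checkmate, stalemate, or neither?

neither

Black to move; black king on h3.
In check: yes, from the white rook on h4.
King squares — g2: available; h2: attacked by Rh4; g3: attacked by Ne4; g4: attacked by Rh4; h4: available.
Legal moves for Black: Kxh4, Kg2.
Black is in check but has 2 legal moves → neither.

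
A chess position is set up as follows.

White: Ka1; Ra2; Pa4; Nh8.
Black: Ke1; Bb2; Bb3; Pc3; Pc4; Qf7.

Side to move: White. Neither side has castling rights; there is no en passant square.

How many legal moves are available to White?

2

White to move; king on a1.
In check: yes, from the black bishop on b2.
Legal moves: Kb1, Rxb2.
Count: 2.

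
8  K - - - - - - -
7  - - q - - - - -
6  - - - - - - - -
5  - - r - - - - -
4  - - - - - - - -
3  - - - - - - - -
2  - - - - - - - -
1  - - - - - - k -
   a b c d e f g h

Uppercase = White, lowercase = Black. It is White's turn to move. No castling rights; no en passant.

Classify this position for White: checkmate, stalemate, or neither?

White to move; white king on a8.
In check: no.
King squares — a7: attacked by Qc7; b7: attacked by Qc7; b8: attacked by Qc7.
Legal moves for White: none.
Not in check and no legal moves → stalemate.

stalemate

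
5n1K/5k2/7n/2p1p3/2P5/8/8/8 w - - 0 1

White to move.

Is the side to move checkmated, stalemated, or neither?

White to move; white king on h8.
In check: no.
King squares — g7: attacked by Kf7; h7: attacked by Nf8; g8: attacked by Nh6.
Legal moves for White: none.
Not in check and no legal moves → stalemate.

stalemate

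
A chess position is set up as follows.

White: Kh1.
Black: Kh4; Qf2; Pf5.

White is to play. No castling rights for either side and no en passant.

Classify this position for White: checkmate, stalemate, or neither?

stalemate

White to move; white king on h1.
In check: no.
King squares — g1: attacked by Qf2; g2: attacked by Qf2; h2: attacked by Qf2.
Legal moves for White: none.
Not in check and no legal moves → stalemate.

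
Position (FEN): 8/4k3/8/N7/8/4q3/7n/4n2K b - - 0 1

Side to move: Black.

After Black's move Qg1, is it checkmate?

no

After Qg1: white king on h1; in check: yes, from the black queen on g1.
White has 1 legal reply: Kxg1.
In check but a legal move exists → not checkmate.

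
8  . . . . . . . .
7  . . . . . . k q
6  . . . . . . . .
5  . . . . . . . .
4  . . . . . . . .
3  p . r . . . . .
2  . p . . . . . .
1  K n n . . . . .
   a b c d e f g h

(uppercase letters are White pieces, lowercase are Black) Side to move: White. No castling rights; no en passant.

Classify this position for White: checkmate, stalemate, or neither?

checkmate

White to move; white king on a1.
In check: yes, from the black pawn on b2.
King squares — b1: attacked by Qh7; a2: attacked by Nc1; b2: attacked by Pa3.
Legal moves for White: none.
In check with no legal moves → checkmate.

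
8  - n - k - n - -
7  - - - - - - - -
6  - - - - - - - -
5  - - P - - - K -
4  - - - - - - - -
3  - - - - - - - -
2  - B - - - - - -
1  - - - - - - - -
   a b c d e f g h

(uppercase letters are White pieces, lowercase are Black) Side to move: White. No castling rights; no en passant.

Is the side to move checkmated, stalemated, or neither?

White to move; white king on g5.
In check: no.
Legal moves for White: Kh6, Kf6, Kh5, Kf5, Kh4, Kg4, Kf4, Bh8, Bg7, Bf6+, Be5, Bd4, Bc3, Ba3, Bc1, Ba1, c6.
White has 17 legal moves and is not in check → neither.

neither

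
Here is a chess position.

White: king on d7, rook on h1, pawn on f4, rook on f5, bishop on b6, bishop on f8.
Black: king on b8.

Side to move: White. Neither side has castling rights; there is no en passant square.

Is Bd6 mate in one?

no

After Bd6: black king on b8; in check: yes, from the white bishop on d6.
Black has 2 legal replies: Ka8, Kb7.
In check but a legal move exists → not checkmate.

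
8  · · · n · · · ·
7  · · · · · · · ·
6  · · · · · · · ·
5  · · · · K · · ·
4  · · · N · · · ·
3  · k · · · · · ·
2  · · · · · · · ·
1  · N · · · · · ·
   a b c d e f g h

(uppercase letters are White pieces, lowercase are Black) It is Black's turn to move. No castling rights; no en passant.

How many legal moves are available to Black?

5

Black to move; king on b3.
In check: yes, from the white knight on d4.
Legal moves: Kc4, Kb4, Ka4, Kb2, Ka2.
Count: 5.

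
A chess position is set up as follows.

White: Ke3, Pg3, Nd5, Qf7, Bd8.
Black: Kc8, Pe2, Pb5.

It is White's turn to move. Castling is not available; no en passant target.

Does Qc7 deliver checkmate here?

yes

After Qc7: black king on c8; in check: yes, from the white queen on c7.
King squares — b7: attacked by Qc7; c7: attacked by Nd5; d7: attacked by Qc7; b8: attacked by Qc7; d8: attacked by Qc7.
Black has no legal moves → checkmate.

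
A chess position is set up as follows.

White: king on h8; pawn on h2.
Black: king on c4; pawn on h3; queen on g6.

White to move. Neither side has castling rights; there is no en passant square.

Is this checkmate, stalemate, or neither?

stalemate

White to move; white king on h8.
In check: no.
King squares — g7: attacked by Qg6; h7: attacked by Qg6; g8: attacked by Qg6.
Legal moves for White: none.
Not in check and no legal moves → stalemate.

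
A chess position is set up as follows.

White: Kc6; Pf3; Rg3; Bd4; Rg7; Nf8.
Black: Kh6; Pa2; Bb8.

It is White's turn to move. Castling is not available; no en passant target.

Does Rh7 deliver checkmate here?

yes

After Rh7: black king on h6; in check: yes, from the white rook on h7.
King squares — g5: attacked by Rg3; h5: attacked by Rh7; g6: attacked by Rg3; g7: attacked by Rg3; h7: attacked by Nf8.
Black has no legal moves → checkmate.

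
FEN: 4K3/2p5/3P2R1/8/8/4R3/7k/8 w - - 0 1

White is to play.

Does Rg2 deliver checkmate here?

no

After Rg2: black king on h2; in check: yes, from the white rook on g2.
Black has 2 legal replies: Kxg2, Kh1.
In check but a legal move exists → not checkmate.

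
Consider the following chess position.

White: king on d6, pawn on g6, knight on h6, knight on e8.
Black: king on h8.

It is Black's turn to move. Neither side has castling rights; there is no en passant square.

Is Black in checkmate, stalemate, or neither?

stalemate

Black to move; black king on h8.
In check: no.
King squares — g7: attacked by Ne8; h7: attacked by Pg6; g8: attacked by Nh6.
Legal moves for Black: none.
Not in check and no legal moves → stalemate.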